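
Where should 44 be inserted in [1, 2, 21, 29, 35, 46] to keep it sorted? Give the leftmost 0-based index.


List is sorted: [1, 2, 21, 29, 35, 46]
We need the leftmost position where 44 can be inserted, i.e. the first index whose element is >= 44 (or the end of the list if none is).
Binary search with low=0, high=6 (0-based indices):
  low=0, high=6, mid=3: a[3]=29 < 44, so low = 4
  low=4, high=6, mid=5: a[5]=46 >= 44, so high = 5
  low=4, high=5, mid=4: a[4]=35 < 44, so low = 5
Now low = high = 5, so the insertion index is 5.
Final answer: 5


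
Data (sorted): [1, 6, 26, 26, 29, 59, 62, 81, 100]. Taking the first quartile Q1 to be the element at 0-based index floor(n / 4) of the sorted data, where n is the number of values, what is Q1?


The list has n = 9 elements.
Q1 index = floor(9 / 4) = floor(2.25) = 2
Counting from index 0 in the sorted data, the element at index 2 is 26.
Final answer: 26


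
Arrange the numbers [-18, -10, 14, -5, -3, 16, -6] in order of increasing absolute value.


Compute absolute values:
  |-18| = 18
  |-10| = 10
  |14| = 14
  |-5| = 5
  |-3| = 3
  |16| = 16
  |-6| = 6
Absolute values in increasing order: 3 < 5 < 6 < 10 < 14 < 16 < 18
Listing the original numbers in that order gives the answer.
Final answer: [-3, -5, -6, -10, 14, 16, -18]


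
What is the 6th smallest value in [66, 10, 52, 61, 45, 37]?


Sort ascending: [10, 37, 45, 52, 61, 66]
The 6th element (1-indexed) is at index 5.
Value = 66
Final answer: 66


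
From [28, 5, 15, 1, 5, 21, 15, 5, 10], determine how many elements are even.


Check each element:
  28 is even
  5 is odd
  15 is odd
  1 is odd
  5 is odd
  21 is odd
  15 is odd
  5 is odd
  10 is even
Evens: [28, 10]
Count of evens = 2
Final answer: 2


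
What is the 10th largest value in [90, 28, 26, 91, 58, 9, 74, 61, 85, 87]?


Sort descending: [91, 90, 87, 85, 74, 61, 58, 28, 26, 9]
The 10th element (1-indexed) is at index 9.
Value = 9
Final answer: 9


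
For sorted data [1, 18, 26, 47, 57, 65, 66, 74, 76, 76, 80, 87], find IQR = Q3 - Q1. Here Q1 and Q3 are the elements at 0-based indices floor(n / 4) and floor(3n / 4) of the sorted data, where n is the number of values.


The data has n = 12 elements.
Q1 index = floor(12 / 4) = floor(3) = 3; Q3 index = floor(3 * 12 / 4) = floor(9) = 9
Q1 = element at index 3 = 47
Q3 = element at index 9 = 76
IQR = 76 - 47 = 29
Final answer: 29


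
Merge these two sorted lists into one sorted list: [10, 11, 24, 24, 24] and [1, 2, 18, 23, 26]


List A: [10, 11, 24, 24, 24]
List B: [1, 2, 18, 23, 26]
Repeatedly compare the front elements and take the smaller:
  10 vs 1 -> take 1
  10 vs 2 -> take 2
  10 vs 18 -> take 10
  11 vs 18 -> take 11
  24 vs 18 -> take 18
  24 vs 23 -> take 23
  24 vs 26 -> take 24
  24 vs 26 -> take 24
  24 vs 26 -> take 24
  A is exhausted; append the rest of B: [26]
Final answer: [1, 2, 10, 11, 18, 23, 24, 24, 24, 26]


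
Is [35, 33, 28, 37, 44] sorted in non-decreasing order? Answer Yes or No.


Check consecutive pairs:
  35 <= 33? False
  33 <= 28? False
  28 <= 37? True
  37 <= 44? True
2 consecutive pair(s) are out of order, so the list is not sorted.
Final answer: No


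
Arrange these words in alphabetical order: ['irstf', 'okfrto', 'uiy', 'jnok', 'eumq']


Compare strings character by character (the first differing letter decides):
  'eumq' < 'irstf' since 'e' < 'i' at position 1
  'irstf' < 'jnok' since 'i' < 'j' at position 1
  'jnok' < 'okfrto' since 'j' < 'o' at position 1
  'okfrto' < 'uiy' since 'o' < 'u' at position 1
Chaining these comparisons gives the alphabetical order.
Final answer: ['eumq', 'irstf', 'jnok', 'okfrto', 'uiy']


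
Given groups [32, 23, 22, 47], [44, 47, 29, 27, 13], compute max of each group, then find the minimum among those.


Find max of each group:
  Group 1: [32, 23, 22, 47] -> max = 47
  Group 2: [44, 47, 29, 27, 13] -> max = 47
Maxes: [47, 47]
Minimum of maxes = 47
Final answer: 47


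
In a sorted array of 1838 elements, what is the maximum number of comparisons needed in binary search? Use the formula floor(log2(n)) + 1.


Binary search halves the search space each step.
Maximum comparisons = floor(log2(1838)) + 1
log2(1838) = 10.8439
floor(log2(1838)) = 10, so 10 + 1 = 11
Final answer: 11


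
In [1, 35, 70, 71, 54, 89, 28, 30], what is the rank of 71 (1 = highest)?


Sort descending: [89, 71, 70, 54, 35, 30, 28, 1]
Find 71 in the sorted list.
71 is at position 2.
Final answer: 2


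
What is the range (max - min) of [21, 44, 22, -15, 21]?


Maximum value: 44
Minimum value: -15
Range = 44 - (-15) = 59
Final answer: 59


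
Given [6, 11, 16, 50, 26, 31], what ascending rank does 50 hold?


Sort ascending: [6, 11, 16, 26, 31, 50]
Find 50 in the sorted list.
50 is at position 6 (1-indexed).
Final answer: 6


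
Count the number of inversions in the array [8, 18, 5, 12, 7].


For each element, count the later elements that are smaller than it:
  8 (index 0): smaller elements after it = [5, 7] -> 2
  18 (index 1): smaller elements after it = [5, 12, 7] -> 3
  5 (index 2): smaller elements after it = [] -> 0
  12 (index 3): smaller elements after it = [7] -> 1
Total inversions = 2 + 3 + 0 + 1 = 6
Final answer: 6


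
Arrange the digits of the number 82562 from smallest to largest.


The number 82562 has digits: 8, 2, 5, 6, 2
Sorted: 2, 2, 5, 6, 8
Joining the sorted digits gives the result.
Final answer: 22568


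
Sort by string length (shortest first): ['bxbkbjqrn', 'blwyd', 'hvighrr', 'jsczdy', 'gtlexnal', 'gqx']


Compute lengths:
  'bxbkbjqrn' has length 9
  'blwyd' has length 5
  'hvighrr' has length 7
  'jsczdy' has length 6
  'gtlexnal' has length 8
  'gqx' has length 3
Lengths in increasing order: 3 < 5 < 6 < 7 < 8 < 9
Listing the words in that order gives the answer.
Final answer: ['gqx', 'blwyd', 'jsczdy', 'hvighrr', 'gtlexnal', 'bxbkbjqrn']


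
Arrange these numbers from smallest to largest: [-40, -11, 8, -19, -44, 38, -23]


Original list: [-40, -11, 8, -19, -44, 38, -23]
Repeatedly take the smallest remaining element:
  Remaining [-40, -11, 8, -19, -44, 38, -23] -> smallest is -44
  Remaining [-40, -11, 8, -19, 38, -23] -> smallest is -40
  Remaining [-11, 8, -19, 38, -23] -> smallest is -23
  Remaining [-11, 8, -19, 38] -> smallest is -19
  Remaining [-11, 8, 38] -> smallest is -11
  Remaining [8, 38] -> smallest is 8
  Remaining [38] -> smallest is 38
Collecting the picks in order gives the sorted list.
Final answer: [-44, -40, -23, -19, -11, 8, 38]


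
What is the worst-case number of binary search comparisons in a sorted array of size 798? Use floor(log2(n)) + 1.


Binary search halves the search space each step.
Maximum comparisons = floor(log2(798)) + 1
log2(798) = 9.6402
floor(log2(798)) = 9, so 9 + 1 = 10
Final answer: 10


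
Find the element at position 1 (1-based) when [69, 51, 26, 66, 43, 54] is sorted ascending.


Sort ascending: [26, 43, 51, 54, 66, 69]
The 1st element (1-indexed) is at index 0.
Value = 26
Final answer: 26


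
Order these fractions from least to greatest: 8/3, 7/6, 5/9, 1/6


Convert to decimal for comparison:
  8/3 = 2.6667
  7/6 = 1.1667
  5/9 = 0.5556
  1/6 = 0.1667
Decimals in increasing order: 0.1667 < 0.5556 < 1.1667 < 2.6667
Writing each back as its fraction gives the sorted order.
Final answer: 1/6, 5/9, 7/6, 8/3


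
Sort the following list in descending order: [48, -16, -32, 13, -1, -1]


Original list: [48, -16, -32, 13, -1, -1]
Repeatedly take the largest remaining element:
  Remaining [48, -16, -32, 13, -1, -1] -> largest is 48
  Remaining [-16, -32, 13, -1, -1] -> largest is 13
  Remaining [-16, -32, -1, -1] -> largest is -1
  Remaining [-16, -32, -1] -> largest is -1
  Remaining [-16, -32] -> largest is -16
  Remaining [-32] -> largest is -32
Collecting the picks in order gives the descending list.
Final answer: [48, 13, -1, -1, -16, -32]


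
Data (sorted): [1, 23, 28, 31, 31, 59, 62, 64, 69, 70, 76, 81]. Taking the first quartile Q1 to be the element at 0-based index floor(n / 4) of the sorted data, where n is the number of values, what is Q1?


The list has n = 12 elements.
Q1 index = floor(12 / 4) = floor(3) = 3
Counting from index 0 in the sorted data, the element at index 3 is 31.
Final answer: 31


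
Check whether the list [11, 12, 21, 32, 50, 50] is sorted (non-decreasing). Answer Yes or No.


Check consecutive pairs:
  11 <= 12? True
  12 <= 21? True
  21 <= 32? True
  32 <= 50? True
  50 <= 50? True
Every consecutive pair is in order, so the list is non-decreasing.
Final answer: Yes


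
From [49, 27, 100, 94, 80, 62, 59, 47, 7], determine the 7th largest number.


Sort descending: [100, 94, 80, 62, 59, 49, 47, 27, 7]
The 7th element (1-indexed) is at index 6.
Value = 47
Final answer: 47


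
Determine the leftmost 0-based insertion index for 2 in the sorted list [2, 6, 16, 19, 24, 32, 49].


List is sorted: [2, 6, 16, 19, 24, 32, 49]
We need the leftmost position where 2 can be inserted, i.e. the first index whose element is >= 2 (or the end of the list if none is).
Binary search with low=0, high=7 (0-based indices):
  low=0, high=7, mid=3: a[3]=19 >= 2, so high = 3
  low=0, high=3, mid=1: a[1]=6 >= 2, so high = 1
  low=0, high=1, mid=0: a[0]=2 >= 2, so high = 0
Now low = high = 0, so the insertion index is 0.
Final answer: 0


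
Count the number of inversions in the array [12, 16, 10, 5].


For each element, count the later elements that are smaller than it:
  12 (index 0): smaller elements after it = [10, 5] -> 2
  16 (index 1): smaller elements after it = [10, 5] -> 2
  10 (index 2): smaller elements after it = [5] -> 1
Total inversions = 2 + 2 + 1 = 5
Final answer: 5


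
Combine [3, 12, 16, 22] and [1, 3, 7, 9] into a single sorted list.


List A: [3, 12, 16, 22]
List B: [1, 3, 7, 9]
Repeatedly compare the front elements and take the smaller:
  3 vs 1 -> take 1
  3 vs 3 -> take 3
  12 vs 3 -> take 3
  12 vs 7 -> take 7
  12 vs 9 -> take 9
  B is exhausted; append the rest of A: [12, 16, 22]
Final answer: [1, 3, 3, 7, 9, 12, 16, 22]


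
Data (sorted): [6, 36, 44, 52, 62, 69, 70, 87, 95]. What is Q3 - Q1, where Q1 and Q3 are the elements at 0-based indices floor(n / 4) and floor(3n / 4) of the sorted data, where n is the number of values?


The data has n = 9 elements.
Q1 index = floor(9 / 4) = floor(2.25) = 2; Q3 index = floor(3 * 9 / 4) = floor(6.75) = 6
Q1 = element at index 2 = 44
Q3 = element at index 6 = 70
IQR = 70 - 44 = 26
Final answer: 26


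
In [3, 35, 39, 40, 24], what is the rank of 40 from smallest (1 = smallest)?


Sort ascending: [3, 24, 35, 39, 40]
Find 40 in the sorted list.
40 is at position 5 (1-indexed).
Final answer: 5


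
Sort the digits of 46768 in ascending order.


The number 46768 has digits: 4, 6, 7, 6, 8
Sorted: 4, 6, 6, 7, 8
Joining the sorted digits gives the result.
Final answer: 46678


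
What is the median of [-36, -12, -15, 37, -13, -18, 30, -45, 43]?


First, sort the list: [-45, -36, -18, -15, -13, -12, 30, 37, 43]
The list has 9 elements (odd count).
The middle index is 4 (0-based), and the element there is -13.
Final answer: -13


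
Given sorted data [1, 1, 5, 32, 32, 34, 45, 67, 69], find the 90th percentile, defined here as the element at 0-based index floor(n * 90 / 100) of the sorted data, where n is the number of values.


The dataset has n = 9 elements.
Index = floor(9 * 90 / 100) = floor(810 / 100) = floor(8.1) = 8
Counting from index 0 in the sorted data, the element at index 8 is 69.
Final answer: 69


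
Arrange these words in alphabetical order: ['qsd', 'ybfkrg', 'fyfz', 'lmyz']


Compare strings character by character (the first differing letter decides):
  'fyfz' < 'lmyz' since 'f' < 'l' at position 1
  'lmyz' < 'qsd' since 'l' < 'q' at position 1
  'qsd' < 'ybfkrg' since 'q' < 'y' at position 1
Chaining these comparisons gives the alphabetical order.
Final answer: ['fyfz', 'lmyz', 'qsd', 'ybfkrg']


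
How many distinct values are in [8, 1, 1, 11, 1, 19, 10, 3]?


List all unique values:
Distinct values: [1, 3, 8, 10, 11, 19]
Count = 6
Final answer: 6


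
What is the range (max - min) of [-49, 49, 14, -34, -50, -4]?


Maximum value: 49
Minimum value: -50
Range = 49 - (-50) = 99
Final answer: 99


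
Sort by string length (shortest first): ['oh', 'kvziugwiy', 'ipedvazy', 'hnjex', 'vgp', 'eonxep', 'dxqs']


Compute lengths:
  'oh' has length 2
  'kvziugwiy' has length 9
  'ipedvazy' has length 8
  'hnjex' has length 5
  'vgp' has length 3
  'eonxep' has length 6
  'dxqs' has length 4
Lengths in increasing order: 2 < 3 < 4 < 5 < 6 < 8 < 9
Listing the words in that order gives the answer.
Final answer: ['oh', 'vgp', 'dxqs', 'hnjex', 'eonxep', 'ipedvazy', 'kvziugwiy']


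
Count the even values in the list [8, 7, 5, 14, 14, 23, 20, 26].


Check each element:
  8 is even
  7 is odd
  5 is odd
  14 is even
  14 is even
  23 is odd
  20 is even
  26 is even
Evens: [8, 14, 14, 20, 26]
Count of evens = 5
Final answer: 5


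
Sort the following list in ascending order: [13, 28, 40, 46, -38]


Original list: [13, 28, 40, 46, -38]
Repeatedly take the smallest remaining element:
  Remaining [13, 28, 40, 46, -38] -> smallest is -38
  Remaining [13, 28, 40, 46] -> smallest is 13
  Remaining [28, 40, 46] -> smallest is 28
  Remaining [40, 46] -> smallest is 40
  Remaining [46] -> smallest is 46
Collecting the picks in order gives the sorted list.
Final answer: [-38, 13, 28, 40, 46]


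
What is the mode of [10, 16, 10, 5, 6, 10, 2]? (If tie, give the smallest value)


Count the frequency of each value:
  2 appears 1 time(s)
  5 appears 1 time(s)
  6 appears 1 time(s)
  10 appears 3 time(s)
  16 appears 1 time(s)
Maximum frequency is 3.
Only 10 reaches that frequency, so it is the mode.
Final answer: 10


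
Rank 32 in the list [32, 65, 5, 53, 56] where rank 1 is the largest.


Sort descending: [65, 56, 53, 32, 5]
Find 32 in the sorted list.
32 is at position 4.
Final answer: 4


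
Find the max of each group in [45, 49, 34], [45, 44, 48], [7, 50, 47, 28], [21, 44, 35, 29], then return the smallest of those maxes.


Find max of each group:
  Group 1: [45, 49, 34] -> max = 49
  Group 2: [45, 44, 48] -> max = 48
  Group 3: [7, 50, 47, 28] -> max = 50
  Group 4: [21, 44, 35, 29] -> max = 44
Maxes: [49, 48, 50, 44]
Minimum of maxes = 44
Final answer: 44


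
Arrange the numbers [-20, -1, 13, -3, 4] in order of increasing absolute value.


Compute absolute values:
  |-20| = 20
  |-1| = 1
  |13| = 13
  |-3| = 3
  |4| = 4
Absolute values in increasing order: 1 < 3 < 4 < 13 < 20
Listing the original numbers in that order gives the answer.
Final answer: [-1, -3, 4, 13, -20]


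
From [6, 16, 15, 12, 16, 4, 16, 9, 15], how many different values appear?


List all unique values:
Distinct values: [4, 6, 9, 12, 15, 16]
Count = 6
Final answer: 6


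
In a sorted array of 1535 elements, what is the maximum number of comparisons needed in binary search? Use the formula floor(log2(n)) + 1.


Binary search halves the search space each step.
Maximum comparisons = floor(log2(1535)) + 1
log2(1535) = 10.584
floor(log2(1535)) = 10, so 10 + 1 = 11
Final answer: 11


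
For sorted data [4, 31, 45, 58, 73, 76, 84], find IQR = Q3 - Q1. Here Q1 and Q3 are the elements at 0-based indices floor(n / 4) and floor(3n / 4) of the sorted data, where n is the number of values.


The data has n = 7 elements.
Q1 index = floor(7 / 4) = floor(1.75) = 1; Q3 index = floor(3 * 7 / 4) = floor(5.25) = 5
Q1 = element at index 1 = 31
Q3 = element at index 5 = 76
IQR = 76 - 31 = 45
Final answer: 45


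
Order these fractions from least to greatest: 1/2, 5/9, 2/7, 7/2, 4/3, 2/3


Convert to decimal for comparison:
  1/2 = 0.5
  5/9 = 0.5556
  2/7 = 0.2857
  7/2 = 3.5
  4/3 = 1.3333
  2/3 = 0.6667
Decimals in increasing order: 0.2857 < 0.5 < 0.5556 < 0.6667 < 1.3333 < 3.5
Writing each back as its fraction gives the sorted order.
Final answer: 2/7, 1/2, 5/9, 2/3, 4/3, 7/2


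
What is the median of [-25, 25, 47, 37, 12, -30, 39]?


First, sort the list: [-30, -25, 12, 25, 37, 39, 47]
The list has 7 elements (odd count).
The middle index is 3 (0-based), and the element there is 25.
Final answer: 25


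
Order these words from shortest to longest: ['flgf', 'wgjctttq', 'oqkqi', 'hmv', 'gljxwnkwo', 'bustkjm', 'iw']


Compute lengths:
  'flgf' has length 4
  'wgjctttq' has length 8
  'oqkqi' has length 5
  'hmv' has length 3
  'gljxwnkwo' has length 9
  'bustkjm' has length 7
  'iw' has length 2
Lengths in increasing order: 2 < 3 < 4 < 5 < 7 < 8 < 9
Listing the words in that order gives the answer.
Final answer: ['iw', 'hmv', 'flgf', 'oqkqi', 'bustkjm', 'wgjctttq', 'gljxwnkwo']


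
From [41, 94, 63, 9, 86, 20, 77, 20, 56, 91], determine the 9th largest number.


Sort descending: [94, 91, 86, 77, 63, 56, 41, 20, 20, 9]
The 9th element (1-indexed) is at index 8.
Value = 20
Final answer: 20


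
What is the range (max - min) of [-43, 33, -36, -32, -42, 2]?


Maximum value: 33
Minimum value: -43
Range = 33 - (-43) = 76
Final answer: 76


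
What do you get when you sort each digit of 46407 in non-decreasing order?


The number 46407 has digits: 4, 6, 4, 0, 7
Sorted: 0, 4, 4, 6, 7
Joining the sorted digits gives the result.
Final answer: 04467


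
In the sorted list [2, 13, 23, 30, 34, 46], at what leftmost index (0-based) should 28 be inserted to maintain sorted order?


List is sorted: [2, 13, 23, 30, 34, 46]
We need the leftmost position where 28 can be inserted, i.e. the first index whose element is >= 28 (or the end of the list if none is).
Binary search with low=0, high=6 (0-based indices):
  low=0, high=6, mid=3: a[3]=30 >= 28, so high = 3
  low=0, high=3, mid=1: a[1]=13 < 28, so low = 2
  low=2, high=3, mid=2: a[2]=23 < 28, so low = 3
Now low = high = 3, so the insertion index is 3.
Final answer: 3


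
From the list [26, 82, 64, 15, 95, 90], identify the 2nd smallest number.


Sort ascending: [15, 26, 64, 82, 90, 95]
The 2nd element (1-indexed) is at index 1.
Value = 26
Final answer: 26


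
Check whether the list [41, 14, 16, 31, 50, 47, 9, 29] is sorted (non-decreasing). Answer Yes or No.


Check consecutive pairs:
  41 <= 14? False
  14 <= 16? True
  16 <= 31? True
  31 <= 50? True
  50 <= 47? False
  47 <= 9? False
  9 <= 29? True
3 consecutive pair(s) are out of order, so the list is not sorted.
Final answer: No


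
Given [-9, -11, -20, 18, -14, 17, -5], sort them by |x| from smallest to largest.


Compute absolute values:
  |-9| = 9
  |-11| = 11
  |-20| = 20
  |18| = 18
  |-14| = 14
  |17| = 17
  |-5| = 5
Absolute values in increasing order: 5 < 9 < 11 < 14 < 17 < 18 < 20
Listing the original numbers in that order gives the answer.
Final answer: [-5, -9, -11, -14, 17, 18, -20]


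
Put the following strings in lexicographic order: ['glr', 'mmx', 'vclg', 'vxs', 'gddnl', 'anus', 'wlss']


Compare strings character by character (the first differing letter decides):
  'anus' < 'gddnl' since 'a' < 'g' at position 1
  'gddnl' < 'glr' since 'd' < 'l' at position 2
  'glr' < 'mmx' since 'g' < 'm' at position 1
  'mmx' < 'vclg' since 'm' < 'v' at position 1
  'vclg' < 'vxs' since 'c' < 'x' at position 2
  'vxs' < 'wlss' since 'v' < 'w' at position 1
Chaining these comparisons gives the alphabetical order.
Final answer: ['anus', 'gddnl', 'glr', 'mmx', 'vclg', 'vxs', 'wlss']


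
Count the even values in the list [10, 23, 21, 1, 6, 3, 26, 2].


Check each element:
  10 is even
  23 is odd
  21 is odd
  1 is odd
  6 is even
  3 is odd
  26 is even
  2 is even
Evens: [10, 6, 26, 2]
Count of evens = 4
Final answer: 4


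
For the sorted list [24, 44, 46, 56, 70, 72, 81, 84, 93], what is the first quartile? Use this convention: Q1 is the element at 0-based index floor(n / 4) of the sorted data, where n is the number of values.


The list has n = 9 elements.
Q1 index = floor(9 / 4) = floor(2.25) = 2
Counting from index 0 in the sorted data, the element at index 2 is 46.
Final answer: 46


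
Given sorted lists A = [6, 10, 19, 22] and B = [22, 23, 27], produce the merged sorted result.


List A: [6, 10, 19, 22]
List B: [22, 23, 27]
Repeatedly compare the front elements and take the smaller:
  6 vs 22 -> take 6
  10 vs 22 -> take 10
  19 vs 22 -> take 19
  22 vs 22 -> take 22
  A is exhausted; append the rest of B: [22, 23, 27]
Final answer: [6, 10, 19, 22, 22, 23, 27]


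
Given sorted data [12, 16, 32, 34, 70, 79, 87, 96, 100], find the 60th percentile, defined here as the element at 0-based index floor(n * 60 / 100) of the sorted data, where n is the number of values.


The dataset has n = 9 elements.
Index = floor(9 * 60 / 100) = floor(540 / 100) = floor(5.4) = 5
Counting from index 0 in the sorted data, the element at index 5 is 79.
Final answer: 79


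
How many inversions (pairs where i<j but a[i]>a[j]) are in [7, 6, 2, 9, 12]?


For each element, count the later elements that are smaller than it:
  7 (index 0): smaller elements after it = [6, 2] -> 2
  6 (index 1): smaller elements after it = [2] -> 1
  2 (index 2): smaller elements after it = [] -> 0
  9 (index 3): smaller elements after it = [] -> 0
Total inversions = 2 + 1 + 0 + 0 = 3
Final answer: 3


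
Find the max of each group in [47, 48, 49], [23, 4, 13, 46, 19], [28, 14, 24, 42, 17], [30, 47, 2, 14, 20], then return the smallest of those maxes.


Find max of each group:
  Group 1: [47, 48, 49] -> max = 49
  Group 2: [23, 4, 13, 46, 19] -> max = 46
  Group 3: [28, 14, 24, 42, 17] -> max = 42
  Group 4: [30, 47, 2, 14, 20] -> max = 47
Maxes: [49, 46, 42, 47]
Minimum of maxes = 42
Final answer: 42


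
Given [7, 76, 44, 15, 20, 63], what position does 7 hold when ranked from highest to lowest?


Sort descending: [76, 63, 44, 20, 15, 7]
Find 7 in the sorted list.
7 is at position 6.
Final answer: 6


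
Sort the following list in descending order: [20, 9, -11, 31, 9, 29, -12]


Original list: [20, 9, -11, 31, 9, 29, -12]
Repeatedly take the largest remaining element:
  Remaining [20, 9, -11, 31, 9, 29, -12] -> largest is 31
  Remaining [20, 9, -11, 9, 29, -12] -> largest is 29
  Remaining [20, 9, -11, 9, -12] -> largest is 20
  Remaining [9, -11, 9, -12] -> largest is 9
  Remaining [-11, 9, -12] -> largest is 9
  Remaining [-11, -12] -> largest is -11
  Remaining [-12] -> largest is -12
Collecting the picks in order gives the descending list.
Final answer: [31, 29, 20, 9, 9, -11, -12]


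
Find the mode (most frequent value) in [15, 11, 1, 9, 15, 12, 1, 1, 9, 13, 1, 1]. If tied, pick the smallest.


Count the frequency of each value:
  1 appears 5 time(s)
  9 appears 2 time(s)
  11 appears 1 time(s)
  12 appears 1 time(s)
  13 appears 1 time(s)
  15 appears 2 time(s)
Maximum frequency is 5.
Only 1 reaches that frequency, so it is the mode.
Final answer: 1


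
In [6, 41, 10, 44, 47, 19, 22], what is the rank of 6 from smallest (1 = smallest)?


Sort ascending: [6, 10, 19, 22, 41, 44, 47]
Find 6 in the sorted list.
6 is at position 1 (1-indexed).
Final answer: 1


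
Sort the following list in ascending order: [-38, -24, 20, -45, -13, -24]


Original list: [-38, -24, 20, -45, -13, -24]
Repeatedly take the smallest remaining element:
  Remaining [-38, -24, 20, -45, -13, -24] -> smallest is -45
  Remaining [-38, -24, 20, -13, -24] -> smallest is -38
  Remaining [-24, 20, -13, -24] -> smallest is -24
  Remaining [20, -13, -24] -> smallest is -24
  Remaining [20, -13] -> smallest is -13
  Remaining [20] -> smallest is 20
Collecting the picks in order gives the sorted list.
Final answer: [-45, -38, -24, -24, -13, 20]


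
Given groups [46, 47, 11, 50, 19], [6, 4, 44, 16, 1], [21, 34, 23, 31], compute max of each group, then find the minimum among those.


Find max of each group:
  Group 1: [46, 47, 11, 50, 19] -> max = 50
  Group 2: [6, 4, 44, 16, 1] -> max = 44
  Group 3: [21, 34, 23, 31] -> max = 34
Maxes: [50, 44, 34]
Minimum of maxes = 34
Final answer: 34


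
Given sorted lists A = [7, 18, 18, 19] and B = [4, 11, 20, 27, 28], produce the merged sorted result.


List A: [7, 18, 18, 19]
List B: [4, 11, 20, 27, 28]
Repeatedly compare the front elements and take the smaller:
  7 vs 4 -> take 4
  7 vs 11 -> take 7
  18 vs 11 -> take 11
  18 vs 20 -> take 18
  18 vs 20 -> take 18
  19 vs 20 -> take 19
  A is exhausted; append the rest of B: [20, 27, 28]
Final answer: [4, 7, 11, 18, 18, 19, 20, 27, 28]


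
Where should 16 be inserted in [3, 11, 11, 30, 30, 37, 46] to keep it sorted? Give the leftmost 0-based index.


List is sorted: [3, 11, 11, 30, 30, 37, 46]
We need the leftmost position where 16 can be inserted, i.e. the first index whose element is >= 16 (or the end of the list if none is).
Binary search with low=0, high=7 (0-based indices):
  low=0, high=7, mid=3: a[3]=30 >= 16, so high = 3
  low=0, high=3, mid=1: a[1]=11 < 16, so low = 2
  low=2, high=3, mid=2: a[2]=11 < 16, so low = 3
Now low = high = 3, so the insertion index is 3.
Final answer: 3


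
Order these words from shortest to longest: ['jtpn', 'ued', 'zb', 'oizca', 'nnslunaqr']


Compute lengths:
  'jtpn' has length 4
  'ued' has length 3
  'zb' has length 2
  'oizca' has length 5
  'nnslunaqr' has length 9
Lengths in increasing order: 2 < 3 < 4 < 5 < 9
Listing the words in that order gives the answer.
Final answer: ['zb', 'ued', 'jtpn', 'oizca', 'nnslunaqr']


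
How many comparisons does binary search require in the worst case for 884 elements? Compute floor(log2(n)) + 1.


Binary search halves the search space each step.
Maximum comparisons = floor(log2(884)) + 1
log2(884) = 9.7879
floor(log2(884)) = 9, so 9 + 1 = 10
Final answer: 10


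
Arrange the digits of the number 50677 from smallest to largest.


The number 50677 has digits: 5, 0, 6, 7, 7
Sorted: 0, 5, 6, 7, 7
Joining the sorted digits gives the result.
Final answer: 05677


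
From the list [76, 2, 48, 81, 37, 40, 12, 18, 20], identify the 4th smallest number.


Sort ascending: [2, 12, 18, 20, 37, 40, 48, 76, 81]
The 4th element (1-indexed) is at index 3.
Value = 20
Final answer: 20


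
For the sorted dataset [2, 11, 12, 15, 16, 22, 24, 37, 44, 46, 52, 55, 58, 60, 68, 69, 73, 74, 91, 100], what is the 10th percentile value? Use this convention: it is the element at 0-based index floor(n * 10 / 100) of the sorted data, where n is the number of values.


The dataset has n = 20 elements.
Index = floor(20 * 10 / 100) = floor(200 / 100) = floor(2) = 2
Counting from index 0 in the sorted data, the element at index 2 is 12.
Final answer: 12


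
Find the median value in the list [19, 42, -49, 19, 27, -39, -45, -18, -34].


First, sort the list: [-49, -45, -39, -34, -18, 19, 19, 27, 42]
The list has 9 elements (odd count).
The middle index is 4 (0-based), and the element there is -18.
Final answer: -18


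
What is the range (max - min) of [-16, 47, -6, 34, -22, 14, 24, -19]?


Maximum value: 47
Minimum value: -22
Range = 47 - (-22) = 69
Final answer: 69


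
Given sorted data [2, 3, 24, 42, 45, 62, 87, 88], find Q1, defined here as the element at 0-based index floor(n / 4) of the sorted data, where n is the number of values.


The list has n = 8 elements.
Q1 index = floor(8 / 4) = floor(2) = 2
Counting from index 0 in the sorted data, the element at index 2 is 24.
Final answer: 24


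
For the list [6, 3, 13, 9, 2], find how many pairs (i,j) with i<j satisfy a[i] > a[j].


For each element, count the later elements that are smaller than it:
  6 (index 0): smaller elements after it = [3, 2] -> 2
  3 (index 1): smaller elements after it = [2] -> 1
  13 (index 2): smaller elements after it = [9, 2] -> 2
  9 (index 3): smaller elements after it = [2] -> 1
Total inversions = 2 + 1 + 2 + 1 = 6
Final answer: 6


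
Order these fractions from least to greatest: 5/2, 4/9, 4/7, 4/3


Convert to decimal for comparison:
  5/2 = 2.5
  4/9 = 0.4444
  4/7 = 0.5714
  4/3 = 1.3333
Decimals in increasing order: 0.4444 < 0.5714 < 1.3333 < 2.5
Writing each back as its fraction gives the sorted order.
Final answer: 4/9, 4/7, 4/3, 5/2


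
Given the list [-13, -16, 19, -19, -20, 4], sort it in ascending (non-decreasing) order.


Original list: [-13, -16, 19, -19, -20, 4]
Repeatedly take the smallest remaining element:
  Remaining [-13, -16, 19, -19, -20, 4] -> smallest is -20
  Remaining [-13, -16, 19, -19, 4] -> smallest is -19
  Remaining [-13, -16, 19, 4] -> smallest is -16
  Remaining [-13, 19, 4] -> smallest is -13
  Remaining [19, 4] -> smallest is 4
  Remaining [19] -> smallest is 19
Collecting the picks in order gives the sorted list.
Final answer: [-20, -19, -16, -13, 4, 19]


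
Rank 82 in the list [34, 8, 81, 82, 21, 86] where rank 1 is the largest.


Sort descending: [86, 82, 81, 34, 21, 8]
Find 82 in the sorted list.
82 is at position 2.
Final answer: 2


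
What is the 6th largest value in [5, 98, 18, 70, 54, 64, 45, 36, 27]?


Sort descending: [98, 70, 64, 54, 45, 36, 27, 18, 5]
The 6th element (1-indexed) is at index 5.
Value = 36
Final answer: 36


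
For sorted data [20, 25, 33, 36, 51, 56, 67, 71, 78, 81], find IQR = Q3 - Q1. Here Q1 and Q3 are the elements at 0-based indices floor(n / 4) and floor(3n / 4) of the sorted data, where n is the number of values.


The data has n = 10 elements.
Q1 index = floor(10 / 4) = floor(2.5) = 2; Q3 index = floor(3 * 10 / 4) = floor(7.5) = 7
Q1 = element at index 2 = 33
Q3 = element at index 7 = 71
IQR = 71 - 33 = 38
Final answer: 38


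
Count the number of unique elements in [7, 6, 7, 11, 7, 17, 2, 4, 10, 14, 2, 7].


List all unique values:
Distinct values: [2, 4, 6, 7, 10, 11, 14, 17]
Count = 8
Final answer: 8


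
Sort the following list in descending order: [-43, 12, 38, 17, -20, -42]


Original list: [-43, 12, 38, 17, -20, -42]
Repeatedly take the largest remaining element:
  Remaining [-43, 12, 38, 17, -20, -42] -> largest is 38
  Remaining [-43, 12, 17, -20, -42] -> largest is 17
  Remaining [-43, 12, -20, -42] -> largest is 12
  Remaining [-43, -20, -42] -> largest is -20
  Remaining [-43, -42] -> largest is -42
  Remaining [-43] -> largest is -43
Collecting the picks in order gives the descending list.
Final answer: [38, 17, 12, -20, -42, -43]


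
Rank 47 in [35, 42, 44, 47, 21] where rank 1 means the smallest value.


Sort ascending: [21, 35, 42, 44, 47]
Find 47 in the sorted list.
47 is at position 5 (1-indexed).
Final answer: 5


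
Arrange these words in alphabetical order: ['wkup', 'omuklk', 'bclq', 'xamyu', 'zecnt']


Compare strings character by character (the first differing letter decides):
  'bclq' < 'omuklk' since 'b' < 'o' at position 1
  'omuklk' < 'wkup' since 'o' < 'w' at position 1
  'wkup' < 'xamyu' since 'w' < 'x' at position 1
  'xamyu' < 'zecnt' since 'x' < 'z' at position 1
Chaining these comparisons gives the alphabetical order.
Final answer: ['bclq', 'omuklk', 'wkup', 'xamyu', 'zecnt']


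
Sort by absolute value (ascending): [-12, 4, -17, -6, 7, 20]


Compute absolute values:
  |-12| = 12
  |4| = 4
  |-17| = 17
  |-6| = 6
  |7| = 7
  |20| = 20
Absolute values in increasing order: 4 < 6 < 7 < 12 < 17 < 20
Listing the original numbers in that order gives the answer.
Final answer: [4, -6, 7, -12, -17, 20]


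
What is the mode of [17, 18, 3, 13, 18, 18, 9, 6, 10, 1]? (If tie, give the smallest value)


Count the frequency of each value:
  1 appears 1 time(s)
  3 appears 1 time(s)
  6 appears 1 time(s)
  9 appears 1 time(s)
  10 appears 1 time(s)
  13 appears 1 time(s)
  17 appears 1 time(s)
  18 appears 3 time(s)
Maximum frequency is 3.
Only 18 reaches that frequency, so it is the mode.
Final answer: 18


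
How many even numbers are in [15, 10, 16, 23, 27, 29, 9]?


Check each element:
  15 is odd
  10 is even
  16 is even
  23 is odd
  27 is odd
  29 is odd
  9 is odd
Evens: [10, 16]
Count of evens = 2
Final answer: 2


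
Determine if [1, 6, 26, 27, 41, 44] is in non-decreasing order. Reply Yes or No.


Check consecutive pairs:
  1 <= 6? True
  6 <= 26? True
  26 <= 27? True
  27 <= 41? True
  41 <= 44? True
Every consecutive pair is in order, so the list is non-decreasing.
Final answer: Yes


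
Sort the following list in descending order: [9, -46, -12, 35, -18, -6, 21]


Original list: [9, -46, -12, 35, -18, -6, 21]
Repeatedly take the largest remaining element:
  Remaining [9, -46, -12, 35, -18, -6, 21] -> largest is 35
  Remaining [9, -46, -12, -18, -6, 21] -> largest is 21
  Remaining [9, -46, -12, -18, -6] -> largest is 9
  Remaining [-46, -12, -18, -6] -> largest is -6
  Remaining [-46, -12, -18] -> largest is -12
  Remaining [-46, -18] -> largest is -18
  Remaining [-46] -> largest is -46
Collecting the picks in order gives the descending list.
Final answer: [35, 21, 9, -6, -12, -18, -46]


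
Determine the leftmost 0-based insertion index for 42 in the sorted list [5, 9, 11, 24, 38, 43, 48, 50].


List is sorted: [5, 9, 11, 24, 38, 43, 48, 50]
We need the leftmost position where 42 can be inserted, i.e. the first index whose element is >= 42 (or the end of the list if none is).
Binary search with low=0, high=8 (0-based indices):
  low=0, high=8, mid=4: a[4]=38 < 42, so low = 5
  low=5, high=8, mid=6: a[6]=48 >= 42, so high = 6
  low=5, high=6, mid=5: a[5]=43 >= 42, so high = 5
Now low = high = 5, so the insertion index is 5.
Final answer: 5


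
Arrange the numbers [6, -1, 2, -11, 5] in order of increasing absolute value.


Compute absolute values:
  |6| = 6
  |-1| = 1
  |2| = 2
  |-11| = 11
  |5| = 5
Absolute values in increasing order: 1 < 2 < 5 < 6 < 11
Listing the original numbers in that order gives the answer.
Final answer: [-1, 2, 5, 6, -11]


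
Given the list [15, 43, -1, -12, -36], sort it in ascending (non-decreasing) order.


Original list: [15, 43, -1, -12, -36]
Repeatedly take the smallest remaining element:
  Remaining [15, 43, -1, -12, -36] -> smallest is -36
  Remaining [15, 43, -1, -12] -> smallest is -12
  Remaining [15, 43, -1] -> smallest is -1
  Remaining [15, 43] -> smallest is 15
  Remaining [43] -> smallest is 43
Collecting the picks in order gives the sorted list.
Final answer: [-36, -12, -1, 15, 43]


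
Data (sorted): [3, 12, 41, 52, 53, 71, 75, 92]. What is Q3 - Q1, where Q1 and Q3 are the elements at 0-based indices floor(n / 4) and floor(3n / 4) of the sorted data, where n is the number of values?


The data has n = 8 elements.
Q1 index = floor(8 / 4) = floor(2) = 2; Q3 index = floor(3 * 8 / 4) = floor(6) = 6
Q1 = element at index 2 = 41
Q3 = element at index 6 = 75
IQR = 75 - 41 = 34
Final answer: 34


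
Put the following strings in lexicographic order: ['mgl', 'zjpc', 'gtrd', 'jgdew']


Compare strings character by character (the first differing letter decides):
  'gtrd' < 'jgdew' since 'g' < 'j' at position 1
  'jgdew' < 'mgl' since 'j' < 'm' at position 1
  'mgl' < 'zjpc' since 'm' < 'z' at position 1
Chaining these comparisons gives the alphabetical order.
Final answer: ['gtrd', 'jgdew', 'mgl', 'zjpc']


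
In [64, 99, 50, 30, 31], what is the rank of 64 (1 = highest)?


Sort descending: [99, 64, 50, 31, 30]
Find 64 in the sorted list.
64 is at position 2.
Final answer: 2


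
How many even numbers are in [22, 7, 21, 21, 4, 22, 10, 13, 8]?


Check each element:
  22 is even
  7 is odd
  21 is odd
  21 is odd
  4 is even
  22 is even
  10 is even
  13 is odd
  8 is even
Evens: [22, 4, 22, 10, 8]
Count of evens = 5
Final answer: 5


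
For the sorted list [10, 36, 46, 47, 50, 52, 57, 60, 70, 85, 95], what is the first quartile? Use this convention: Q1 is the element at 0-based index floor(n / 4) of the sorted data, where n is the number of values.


The list has n = 11 elements.
Q1 index = floor(11 / 4) = floor(2.75) = 2
Counting from index 0 in the sorted data, the element at index 2 is 46.
Final answer: 46


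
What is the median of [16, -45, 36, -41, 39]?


First, sort the list: [-45, -41, 16, 36, 39]
The list has 5 elements (odd count).
The middle index is 2 (0-based), and the element there is 16.
Final answer: 16


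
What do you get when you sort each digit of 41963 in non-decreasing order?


The number 41963 has digits: 4, 1, 9, 6, 3
Sorted: 1, 3, 4, 6, 9
Joining the sorted digits gives the result.
Final answer: 13469


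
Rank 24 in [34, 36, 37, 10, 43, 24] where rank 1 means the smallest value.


Sort ascending: [10, 24, 34, 36, 37, 43]
Find 24 in the sorted list.
24 is at position 2 (1-indexed).
Final answer: 2


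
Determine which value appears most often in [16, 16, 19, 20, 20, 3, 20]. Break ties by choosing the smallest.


Count the frequency of each value:
  3 appears 1 time(s)
  16 appears 2 time(s)
  19 appears 1 time(s)
  20 appears 3 time(s)
Maximum frequency is 3.
Only 20 reaches that frequency, so it is the mode.
Final answer: 20


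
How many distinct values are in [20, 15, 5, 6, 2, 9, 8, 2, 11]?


List all unique values:
Distinct values: [2, 5, 6, 8, 9, 11, 15, 20]
Count = 8
Final answer: 8


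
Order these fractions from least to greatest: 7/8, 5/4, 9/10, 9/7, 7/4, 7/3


Convert to decimal for comparison:
  7/8 = 0.875
  5/4 = 1.25
  9/10 = 0.9
  9/7 = 1.2857
  7/4 = 1.75
  7/3 = 2.3333
Decimals in increasing order: 0.875 < 0.9 < 1.25 < 1.2857 < 1.75 < 2.3333
Writing each back as its fraction gives the sorted order.
Final answer: 7/8, 9/10, 5/4, 9/7, 7/4, 7/3


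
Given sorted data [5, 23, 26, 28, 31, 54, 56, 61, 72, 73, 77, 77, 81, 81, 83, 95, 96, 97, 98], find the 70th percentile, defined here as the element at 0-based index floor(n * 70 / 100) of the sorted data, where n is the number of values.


The dataset has n = 19 elements.
Index = floor(19 * 70 / 100) = floor(1330 / 100) = floor(13.3) = 13
Counting from index 0 in the sorted data, the element at index 13 is 81.
Final answer: 81


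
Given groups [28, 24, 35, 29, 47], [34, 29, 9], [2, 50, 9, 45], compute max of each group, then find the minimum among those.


Find max of each group:
  Group 1: [28, 24, 35, 29, 47] -> max = 47
  Group 2: [34, 29, 9] -> max = 34
  Group 3: [2, 50, 9, 45] -> max = 50
Maxes: [47, 34, 50]
Minimum of maxes = 34
Final answer: 34


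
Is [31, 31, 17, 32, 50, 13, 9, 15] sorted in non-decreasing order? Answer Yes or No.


Check consecutive pairs:
  31 <= 31? True
  31 <= 17? False
  17 <= 32? True
  32 <= 50? True
  50 <= 13? False
  13 <= 9? False
  9 <= 15? True
3 consecutive pair(s) are out of order, so the list is not sorted.
Final answer: No


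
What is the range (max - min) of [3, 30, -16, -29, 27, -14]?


Maximum value: 30
Minimum value: -29
Range = 30 - (-29) = 59
Final answer: 59


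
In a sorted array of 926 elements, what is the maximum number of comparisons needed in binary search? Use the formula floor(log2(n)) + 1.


Binary search halves the search space each step.
Maximum comparisons = floor(log2(926)) + 1
log2(926) = 9.8549
floor(log2(926)) = 9, so 9 + 1 = 10
Final answer: 10


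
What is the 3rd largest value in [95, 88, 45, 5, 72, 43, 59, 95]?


Sort descending: [95, 95, 88, 72, 59, 45, 43, 5]
The 3rd element (1-indexed) is at index 2.
Value = 88
Final answer: 88


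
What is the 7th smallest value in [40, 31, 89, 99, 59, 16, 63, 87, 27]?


Sort ascending: [16, 27, 31, 40, 59, 63, 87, 89, 99]
The 7th element (1-indexed) is at index 6.
Value = 87
Final answer: 87


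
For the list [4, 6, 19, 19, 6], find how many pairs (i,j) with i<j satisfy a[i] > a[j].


For each element, count the later elements that are smaller than it:
  4 (index 0): smaller elements after it = [] -> 0
  6 (index 1): smaller elements after it = [] -> 0
  19 (index 2): smaller elements after it = [6] -> 1
  19 (index 3): smaller elements after it = [6] -> 1
Total inversions = 0 + 0 + 1 + 1 = 2
Final answer: 2


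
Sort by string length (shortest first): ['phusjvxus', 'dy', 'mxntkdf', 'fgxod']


Compute lengths:
  'phusjvxus' has length 9
  'dy' has length 2
  'mxntkdf' has length 7
  'fgxod' has length 5
Lengths in increasing order: 2 < 5 < 7 < 9
Listing the words in that order gives the answer.
Final answer: ['dy', 'fgxod', 'mxntkdf', 'phusjvxus']
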